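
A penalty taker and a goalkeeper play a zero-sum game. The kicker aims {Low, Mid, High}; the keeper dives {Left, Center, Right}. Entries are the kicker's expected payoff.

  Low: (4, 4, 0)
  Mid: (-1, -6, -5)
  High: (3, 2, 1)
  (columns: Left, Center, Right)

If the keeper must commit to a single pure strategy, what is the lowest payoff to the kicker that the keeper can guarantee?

1

Column maxima: Left → 4, Center → 4, Right → 1.
The smallest of these is 1.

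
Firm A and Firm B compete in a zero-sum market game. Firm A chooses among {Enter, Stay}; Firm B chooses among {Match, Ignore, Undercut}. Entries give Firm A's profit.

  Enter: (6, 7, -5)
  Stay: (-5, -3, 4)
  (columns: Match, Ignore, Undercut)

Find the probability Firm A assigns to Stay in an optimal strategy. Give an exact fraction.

11/20

Row minima: Enter → -5, Stay → -5; maximin = -5.
Column maxima: Match → 6, Ignore → 7, Undercut → 4; minimax = 4.
-5 ≠ 4, so there is no saddle point; optimal play is mixed.
Ignore is strictly dominated by Match (it gives Firm A strictly more in every row), so Firm B never plays it.
On the remaining 2×2 (Enter, Stay vs Match, Undercut):
Let Firm A play Enter with probability p. Expected payoff against Match: 6p + (-5)(1−p) = 11p − 5; against Undercut: (-5)p + 4(1−p) = −9p + 4.
Setting these equal: 11p − 5 = −9p + 4 ⇒ 20p = 9 ⇒ p = 9/20, and the value is (11)·(9/20) − 5 = -1/20.
For Firm B: with q = P(Match), equating Enter's and Stay's payoffs gives 11q − 5 = −9q + 4 ⇒ q = 9/20.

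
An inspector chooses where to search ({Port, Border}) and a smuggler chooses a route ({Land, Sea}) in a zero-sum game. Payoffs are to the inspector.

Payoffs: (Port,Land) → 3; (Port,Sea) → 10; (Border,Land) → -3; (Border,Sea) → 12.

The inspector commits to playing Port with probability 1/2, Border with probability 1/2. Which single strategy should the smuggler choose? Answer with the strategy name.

Land

If the smuggler plays Land, the inspector's expected payoff is (1/2)·3 + (1/2)·(-3) = 0.
If the smuggler plays Sea, the inspector's expected payoff is (1/2)·10 + (1/2)·12 = 11.
The smuggler minimizes the inspector's payoff; the smallest is 0, so the best response is Land.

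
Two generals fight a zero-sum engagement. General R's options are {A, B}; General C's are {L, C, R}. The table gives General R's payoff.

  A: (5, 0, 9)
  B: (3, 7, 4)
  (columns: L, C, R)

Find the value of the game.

Row minima: A → 0, B → 3; maximin = 3.
Column maxima: L → 5, C → 7, R → 9; minimax = 5.
3 ≠ 5, so there is no saddle point; optimal play is mixed.
R is strictly dominated by L (it gives General R strictly more in every row), so General C never plays it.
On the remaining 2×2 (A, B vs L, C):
Let General R play A with probability p. Expected payoff against L: 5p + 3(1−p) = 2p + 3; against C: 0p + 7(1−p) = −7p + 7.
Setting these equal: 2p + 3 = −7p + 7 ⇒ 9p = 4 ⇒ p = 4/9, and the value is (2)·(4/9) + 3 = 35/9.
For General C: with q = P(L), equating A's and B's payoffs gives 5q = −4q + 7 ⇒ q = 7/9.

35/9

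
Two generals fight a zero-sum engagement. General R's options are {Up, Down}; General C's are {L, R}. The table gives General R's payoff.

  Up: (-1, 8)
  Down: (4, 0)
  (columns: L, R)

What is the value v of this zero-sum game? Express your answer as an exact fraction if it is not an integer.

32/13

Row minima: Up → -1, Down → 0; maximin = 0.
Column maxima: L → 4, R → 8; minimax = 4.
0 ≠ 4, so there is no saddle point; optimal play is mixed.
Let General R play Up with probability p. Expected payoff against L: (-1)p + 4(1−p) = −5p + 4; against R: 8p + 0(1−p) = 8p.
Setting these equal: −5p + 4 = 8p ⇒ −13p = -4 ⇒ p = 4/13, and the value is (-5)·(4/13) + 4 = 32/13.
For General C: with q = P(L), equating Up's and Down's payoffs gives −9q + 8 = 4q ⇒ q = 8/13.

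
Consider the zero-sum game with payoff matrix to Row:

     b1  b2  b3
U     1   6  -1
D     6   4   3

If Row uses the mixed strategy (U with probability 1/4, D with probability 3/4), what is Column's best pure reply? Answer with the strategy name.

If Column plays b1, Row's expected payoff is (1/4)·1 + (3/4)·6 = 19/4.
If Column plays b2, Row's expected payoff is (1/4)·6 + (3/4)·4 = 9/2.
If Column plays b3, Row's expected payoff is (1/4)·(-1) + (3/4)·3 = 2.
Column minimizes Row's payoff; the smallest is 2, so the best response is b3.

b3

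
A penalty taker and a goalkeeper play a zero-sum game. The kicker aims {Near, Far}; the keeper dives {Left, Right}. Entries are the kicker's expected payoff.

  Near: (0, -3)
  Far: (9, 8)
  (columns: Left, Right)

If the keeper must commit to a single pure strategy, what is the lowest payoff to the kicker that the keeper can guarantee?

Column maxima: Left → 9, Right → 8.
The smallest of these is 8.

8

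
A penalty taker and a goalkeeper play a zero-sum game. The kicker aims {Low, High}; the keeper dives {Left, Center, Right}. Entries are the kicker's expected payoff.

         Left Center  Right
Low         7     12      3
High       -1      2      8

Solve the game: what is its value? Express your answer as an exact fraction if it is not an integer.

Row minima: Low → 3, High → -1; maximin = 3.
Column maxima: Left → 7, Center → 12, Right → 8; minimax = 7.
3 ≠ 7, so there is no saddle point; optimal play is mixed.
Center is strictly dominated by Left (it gives the kicker strictly more in every row), so the keeper never plays it.
On the remaining 2×2 (Low, High vs Left, Right):
Let the kicker play Low with probability p. Expected payoff against Left: 7p + (-1)(1−p) = 8p − 1; against Right: 3p + 8(1−p) = −5p + 8.
Setting these equal: 8p − 1 = −5p + 8 ⇒ 13p = 9 ⇒ p = 9/13, and the value is (8)·(9/13) − 1 = 59/13.
For the keeper: with q = P(Left), equating Low's and High's payoffs gives 4q + 3 = −9q + 8 ⇒ q = 5/13.

59/13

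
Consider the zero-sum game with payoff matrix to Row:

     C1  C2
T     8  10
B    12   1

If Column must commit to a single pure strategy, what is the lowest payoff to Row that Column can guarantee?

Column maxima: C1 → 12, C2 → 10.
The smallest of these is 10.

10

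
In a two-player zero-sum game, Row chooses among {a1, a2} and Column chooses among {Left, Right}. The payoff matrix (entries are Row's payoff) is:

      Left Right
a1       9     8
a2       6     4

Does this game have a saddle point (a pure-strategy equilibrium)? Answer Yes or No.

Yes

Row minima: a1 → 8, a2 → 4; maximin = 8.
Column maxima: Left → 9, Right → 8; minimax = 8.
maximin = minimax = 8, so a saddle point exists.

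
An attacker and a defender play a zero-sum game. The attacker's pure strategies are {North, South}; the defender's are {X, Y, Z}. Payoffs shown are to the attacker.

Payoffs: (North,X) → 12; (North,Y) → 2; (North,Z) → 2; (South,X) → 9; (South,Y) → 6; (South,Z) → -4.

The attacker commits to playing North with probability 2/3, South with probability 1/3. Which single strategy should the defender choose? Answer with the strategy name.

Z

If the defender plays X, the attacker's expected payoff is (2/3)·12 + (1/3)·9 = 11.
If the defender plays Y, the attacker's expected payoff is (2/3)·2 + (1/3)·6 = 10/3.
If the defender plays Z, the attacker's expected payoff is (2/3)·2 + (1/3)·(-4) = 0.
The defender minimizes the attacker's payoff; the smallest is 0, so the best response is Z.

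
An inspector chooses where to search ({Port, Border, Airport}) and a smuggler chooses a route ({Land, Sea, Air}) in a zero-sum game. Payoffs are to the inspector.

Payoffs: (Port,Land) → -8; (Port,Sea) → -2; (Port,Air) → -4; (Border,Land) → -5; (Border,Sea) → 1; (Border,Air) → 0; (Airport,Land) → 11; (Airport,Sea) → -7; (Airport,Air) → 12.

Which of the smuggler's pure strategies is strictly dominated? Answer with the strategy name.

Air

Land holds the inspector's payoff strictly below Air in every row: -8 < -4, -5 < 0, 11 < 12.
So Air is strictly dominated for the smuggler.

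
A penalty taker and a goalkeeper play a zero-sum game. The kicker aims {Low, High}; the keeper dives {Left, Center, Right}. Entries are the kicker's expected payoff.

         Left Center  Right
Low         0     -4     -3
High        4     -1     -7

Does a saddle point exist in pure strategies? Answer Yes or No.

Row minima: Low → -4, High → -7; maximin = -4.
Column maxima: Left → 4, Center → -1, Right → -3; minimax = -3.
-4 ≠ -3, so no pure-strategy equilibrium exists.

No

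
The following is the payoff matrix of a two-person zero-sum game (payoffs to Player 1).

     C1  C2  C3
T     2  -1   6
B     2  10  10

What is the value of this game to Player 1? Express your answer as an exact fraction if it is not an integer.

2

Row minima: T → -1, B → 2; maximin = 2.
Column maxima: C1 → 2, C2 → 10, C3 → 10; minimax = 2.
Since maximin = minimax = 2, there is a saddle point and the value is 2.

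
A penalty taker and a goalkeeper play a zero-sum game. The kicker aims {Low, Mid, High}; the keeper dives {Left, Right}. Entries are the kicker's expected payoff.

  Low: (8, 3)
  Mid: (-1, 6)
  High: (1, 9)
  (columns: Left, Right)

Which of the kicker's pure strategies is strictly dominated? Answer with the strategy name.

High gives a strictly higher payoff than Mid against every column: 1 > -1, 9 > 6.
So Mid is strictly dominated and the kicker never plays it.

Mid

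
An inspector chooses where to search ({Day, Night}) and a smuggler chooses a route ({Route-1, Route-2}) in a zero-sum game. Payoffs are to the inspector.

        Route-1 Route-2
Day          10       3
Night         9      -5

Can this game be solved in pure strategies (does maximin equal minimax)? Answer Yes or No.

Row minima: Day → 3, Night → -5; maximin = 3.
Column maxima: Route-1 → 10, Route-2 → 3; minimax = 3.
maximin = minimax = 3, so a saddle point exists.

Yes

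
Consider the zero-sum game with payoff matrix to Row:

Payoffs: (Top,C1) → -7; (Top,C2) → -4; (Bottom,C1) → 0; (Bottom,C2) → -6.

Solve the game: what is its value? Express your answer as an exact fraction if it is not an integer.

-14/3

Row minima: Top → -7, Bottom → -6; maximin = -6.
Column maxima: C1 → 0, C2 → -4; minimax = -4.
-6 ≠ -4, so there is no saddle point; optimal play is mixed.
Let Row play Top with probability p. Expected payoff against C1: (-7)p + 0(1−p) = −7p; against C2: (-4)p + (-6)(1−p) = 2p − 6.
Setting these equal: −7p = 2p − 6 ⇒ −9p = -6 ⇒ p = 2/3, and the value is (-7)·(2/3) = -14/3.
For Column: with q = P(C1), equating Top's and Bottom's payoffs gives −3q − 4 = 6q − 6 ⇒ q = 2/9.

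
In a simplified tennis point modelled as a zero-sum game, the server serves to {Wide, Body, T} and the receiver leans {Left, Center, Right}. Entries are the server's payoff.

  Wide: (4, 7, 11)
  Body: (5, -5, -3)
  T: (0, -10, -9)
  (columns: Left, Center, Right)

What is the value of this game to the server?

Row minima: Wide → 4, Body → -5, T → -10; maximin = 4.
Column maxima: Left → 5, Center → 7, Right → 11; minimax = 5.
4 ≠ 5, so there is no saddle point; optimal play is mixed.
T is strictly dominated by Wide, so the server never plays it.
Right is strictly dominated by Center (it gives the server strictly more in every row), so the receiver never plays it.
On the remaining 2×2 (Wide, Body vs Left, Center):
Let the server play Wide with probability p. Expected payoff against Left: 4p + 5(1−p) = −p + 5; against Center: 7p + (-5)(1−p) = 12p − 5.
Setting these equal: −p + 5 = 12p − 5 ⇒ −13p = -10 ⇒ p = 10/13, and the value is (-1)·(10/13) + 5 = 55/13.
For the receiver: with q = P(Left), equating Wide's and Body's payoffs gives −3q + 7 = 10q − 5 ⇒ q = 12/13.

55/13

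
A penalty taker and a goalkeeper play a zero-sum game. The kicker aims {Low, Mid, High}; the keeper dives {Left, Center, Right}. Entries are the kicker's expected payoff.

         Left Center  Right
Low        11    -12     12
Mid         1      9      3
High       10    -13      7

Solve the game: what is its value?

Row minima: Low → -12, Mid → 1, High → -13; maximin = 1.
Column maxima: Left → 11, Center → 9, Right → 12; minimax = 9.
1 ≠ 9, so there is no saddle point; optimal play is mixed.
High is strictly dominated by Low, so the kicker never plays it.
With High eliminated, Right is strictly dominated by Left (it gives the kicker strictly more in every remaining row), so the keeper never plays it.
On the remaining 2×2 (Low, Mid vs Left, Center):
Let the kicker play Low with probability p. Expected payoff against Left: 11p + 1(1−p) = 10p + 1; against Center: (-12)p + 9(1−p) = −21p + 9.
Setting these equal: 10p + 1 = −21p + 9 ⇒ 31p = 8 ⇒ p = 8/31, and the value is (10)·(8/31) + 1 = 111/31.
For the keeper: with q = P(Left), equating Low's and Mid's payoffs gives 23q − 12 = −8q + 9 ⇒ q = 21/31.

111/31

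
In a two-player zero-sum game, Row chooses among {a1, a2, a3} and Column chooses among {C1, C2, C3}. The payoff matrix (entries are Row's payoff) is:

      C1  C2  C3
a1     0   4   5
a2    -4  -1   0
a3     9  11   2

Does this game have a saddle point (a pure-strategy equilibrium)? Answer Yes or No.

Row minima: a1 → 0, a2 → -4, a3 → 2; maximin = 2.
Column maxima: C1 → 9, C2 → 11, C3 → 5; minimax = 5.
2 ≠ 5, so no pure-strategy equilibrium exists.

No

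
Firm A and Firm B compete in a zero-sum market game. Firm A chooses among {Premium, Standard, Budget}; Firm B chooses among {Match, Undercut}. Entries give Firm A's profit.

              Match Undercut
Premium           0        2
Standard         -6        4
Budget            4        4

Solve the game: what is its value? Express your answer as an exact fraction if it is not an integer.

4

Row minima: Premium → 0, Standard → -6, Budget → 4; maximin = 4.
Column maxima: Match → 4, Undercut → 4; minimax = 4.
Since maximin = minimax = 4, there is a saddle point and the value is 4.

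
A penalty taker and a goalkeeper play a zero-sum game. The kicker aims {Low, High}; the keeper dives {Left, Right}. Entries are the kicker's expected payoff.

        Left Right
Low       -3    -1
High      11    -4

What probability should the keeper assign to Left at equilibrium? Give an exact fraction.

Row minima: Low → -3, High → -4; maximin = -3.
Column maxima: Left → 11, Right → -1; minimax = -1.
-3 ≠ -1, so there is no saddle point; optimal play is mixed.
Let the kicker play Low with probability p. Expected payoff against Left: (-3)p + 11(1−p) = −14p + 11; against Right: (-1)p + (-4)(1−p) = 3p − 4.
Setting these equal: −14p + 11 = 3p − 4 ⇒ −17p = -15 ⇒ p = 15/17, and the value is (-14)·(15/17) + 11 = -23/17.
For the keeper: with q = P(Left), equating Low's and High's payoffs gives −2q − 1 = 15q − 4 ⇒ q = 3/17.

3/17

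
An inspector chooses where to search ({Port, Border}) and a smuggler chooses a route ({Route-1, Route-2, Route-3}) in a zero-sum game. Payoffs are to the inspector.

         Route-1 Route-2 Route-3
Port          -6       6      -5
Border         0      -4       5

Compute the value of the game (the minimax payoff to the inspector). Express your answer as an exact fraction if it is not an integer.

Row minima: Port → -6, Border → -4; maximin = -4.
Column maxima: Route-1 → 0, Route-2 → 6, Route-3 → 5; minimax = 0.
-4 ≠ 0, so there is no saddle point; optimal play is mixed.
Route-3 is strictly dominated by Route-1 (it gives the inspector strictly more in every row), so the smuggler never plays it.
On the remaining 2×2 (Port, Border vs Route-1, Route-2):
Let the inspector play Port with probability p. Expected payoff against Route-1: (-6)p + 0(1−p) = −6p; against Route-2: 6p + (-4)(1−p) = 10p − 4.
Setting these equal: −6p = 10p − 4 ⇒ −16p = -4 ⇒ p = 1/4, and the value is (-6)·(1/4) = -3/2.
For the smuggler: with q = P(Route-1), equating Port's and Border's payoffs gives −12q + 6 = 4q − 4 ⇒ q = 5/8.

-3/2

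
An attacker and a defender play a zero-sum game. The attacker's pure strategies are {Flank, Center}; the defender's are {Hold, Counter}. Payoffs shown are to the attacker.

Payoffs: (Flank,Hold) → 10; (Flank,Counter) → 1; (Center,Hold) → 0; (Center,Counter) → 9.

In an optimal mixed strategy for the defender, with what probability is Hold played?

Row minima: Flank → 1, Center → 0; maximin = 1.
Column maxima: Hold → 10, Counter → 9; minimax = 9.
1 ≠ 9, so there is no saddle point; optimal play is mixed.
Let the attacker play Flank with probability p. Expected payoff against Hold: 10p + 0(1−p) = 10p; against Counter: 1p + 9(1−p) = −8p + 9.
Setting these equal: 10p = −8p + 9 ⇒ 18p = 9 ⇒ p = 1/2, and the value is (10)·(1/2) = 5.
For the defender: with q = P(Hold), equating Flank's and Center's payoffs gives 9q + 1 = −9q + 9 ⇒ q = 4/9.

4/9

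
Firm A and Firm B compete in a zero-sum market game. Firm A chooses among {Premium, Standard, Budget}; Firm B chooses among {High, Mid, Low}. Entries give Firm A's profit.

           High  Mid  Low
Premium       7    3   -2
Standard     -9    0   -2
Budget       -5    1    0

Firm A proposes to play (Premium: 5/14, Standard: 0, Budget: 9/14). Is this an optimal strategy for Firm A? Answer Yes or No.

Yes

Against High this mix gives (5/14)·7 + (9/14)·(-5) = -5/7.
Against Mid this mix gives (5/14)·3 + (9/14)·1 = 12/7.
Against Low this mix gives (5/14)·(-2) + (9/14)·0 = -5/7.
All of Firm B's active replies (High, Low) yield -5/7, and no column does worse for Firm A. The mix makes Firm B indifferent and guarantees -5/7, so it is optimal.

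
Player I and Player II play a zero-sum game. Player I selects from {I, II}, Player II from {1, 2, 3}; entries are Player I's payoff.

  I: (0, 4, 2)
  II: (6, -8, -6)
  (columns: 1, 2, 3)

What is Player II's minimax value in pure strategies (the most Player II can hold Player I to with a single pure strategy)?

2

Column maxima: 1 → 6, 2 → 4, 3 → 2.
The smallest of these is 2.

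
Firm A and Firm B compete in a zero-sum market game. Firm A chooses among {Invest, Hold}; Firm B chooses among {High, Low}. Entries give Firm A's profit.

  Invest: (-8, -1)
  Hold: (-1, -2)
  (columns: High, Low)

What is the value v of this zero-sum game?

Row minima: Invest → -8, Hold → -2; maximin = -2.
Column maxima: High → -1, Low → -1; minimax = -1.
-2 ≠ -1, so there is no saddle point; optimal play is mixed.
Let Firm A play Invest with probability p. Expected payoff against High: (-8)p + (-1)(1−p) = −7p − 1; against Low: (-1)p + (-2)(1−p) = p − 2.
Setting these equal: −7p − 1 = p − 2 ⇒ −8p = -1 ⇒ p = 1/8, and the value is (-7)·(1/8) − 1 = -15/8.
For Firm B: with q = P(High), equating Invest's and Hold's payoffs gives −7q − 1 = q − 2 ⇒ q = 1/8.

-15/8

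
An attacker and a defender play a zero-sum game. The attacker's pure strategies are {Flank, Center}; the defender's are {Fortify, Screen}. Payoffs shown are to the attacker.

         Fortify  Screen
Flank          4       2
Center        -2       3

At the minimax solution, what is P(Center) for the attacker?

2/7

Row minima: Flank → 2, Center → -2; maximin = 2.
Column maxima: Fortify → 4, Screen → 3; minimax = 3.
2 ≠ 3, so there is no saddle point; optimal play is mixed.
Let the attacker play Flank with probability p. Expected payoff against Fortify: 4p + (-2)(1−p) = 6p − 2; against Screen: 2p + 3(1−p) = −p + 3.
Setting these equal: 6p − 2 = −p + 3 ⇒ 7p = 5 ⇒ p = 5/7, and the value is (6)·(5/7) − 2 = 16/7.
For the defender: with q = P(Fortify), equating Flank's and Center's payoffs gives 2q + 2 = −5q + 3 ⇒ q = 1/7.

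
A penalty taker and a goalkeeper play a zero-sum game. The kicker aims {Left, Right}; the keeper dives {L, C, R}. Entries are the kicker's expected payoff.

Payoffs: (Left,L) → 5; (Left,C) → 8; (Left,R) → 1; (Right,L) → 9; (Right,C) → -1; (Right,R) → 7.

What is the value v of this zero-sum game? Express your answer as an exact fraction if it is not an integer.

Row minima: Left → 1, Right → -1; maximin = 1.
Column maxima: L → 9, C → 8, R → 7; minimax = 7.
1 ≠ 7, so there is no saddle point; optimal play is mixed.
L is strictly dominated by R (it gives the kicker strictly more in every row), so the keeper never plays it.
On the remaining 2×2 (Left, Right vs C, R):
Let the kicker play Left with probability p. Expected payoff against C: 8p + (-1)(1−p) = 9p − 1; against R: 1p + 7(1−p) = −6p + 7.
Setting these equal: 9p − 1 = −6p + 7 ⇒ 15p = 8 ⇒ p = 8/15, and the value is (9)·(8/15) − 1 = 19/5.
For the keeper: with q = P(C), equating Left's and Right's payoffs gives 7q + 1 = −8q + 7 ⇒ q = 2/5.

19/5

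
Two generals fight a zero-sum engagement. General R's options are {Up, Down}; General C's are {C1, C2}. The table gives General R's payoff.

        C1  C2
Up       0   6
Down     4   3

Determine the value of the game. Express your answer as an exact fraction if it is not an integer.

24/7

Row minima: Up → 0, Down → 3; maximin = 3.
Column maxima: C1 → 4, C2 → 6; minimax = 4.
3 ≠ 4, so there is no saddle point; optimal play is mixed.
Let General R play Up with probability p. Expected payoff against C1: 0p + 4(1−p) = −4p + 4; against C2: 6p + 3(1−p) = 3p + 3.
Setting these equal: −4p + 4 = 3p + 3 ⇒ −7p = -1 ⇒ p = 1/7, and the value is (-4)·(1/7) + 4 = 24/7.
For General C: with q = P(C1), equating Up's and Down's payoffs gives −6q + 6 = q + 3 ⇒ q = 3/7.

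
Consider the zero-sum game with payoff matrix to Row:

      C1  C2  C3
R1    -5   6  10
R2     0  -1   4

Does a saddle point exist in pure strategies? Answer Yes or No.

No

Row minima: R1 → -5, R2 → -1; maximin = -1.
Column maxima: C1 → 0, C2 → 6, C3 → 10; minimax = 0.
-1 ≠ 0, so no pure-strategy equilibrium exists.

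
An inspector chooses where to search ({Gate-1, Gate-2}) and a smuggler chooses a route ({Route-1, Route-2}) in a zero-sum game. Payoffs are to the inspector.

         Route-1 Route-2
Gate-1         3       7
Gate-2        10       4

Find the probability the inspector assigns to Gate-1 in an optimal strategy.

3/5

Row minima: Gate-1 → 3, Gate-2 → 4; maximin = 4.
Column maxima: Route-1 → 10, Route-2 → 7; minimax = 7.
4 ≠ 7, so there is no saddle point; optimal play is mixed.
Let the inspector play Gate-1 with probability p. Expected payoff against Route-1: 3p + 10(1−p) = −7p + 10; against Route-2: 7p + 4(1−p) = 3p + 4.
Setting these equal: −7p + 10 = 3p + 4 ⇒ −10p = -6 ⇒ p = 3/5, and the value is (-7)·(3/5) + 10 = 29/5.
For the smuggler: with q = P(Route-1), equating Gate-1's and Gate-2's payoffs gives −4q + 7 = 6q + 4 ⇒ q = 3/10.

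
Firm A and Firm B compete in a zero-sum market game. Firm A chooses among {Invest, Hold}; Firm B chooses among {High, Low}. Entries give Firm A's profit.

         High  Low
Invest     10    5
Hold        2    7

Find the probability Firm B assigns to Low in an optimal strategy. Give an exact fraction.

4/5

Row minima: Invest → 5, Hold → 2; maximin = 5.
Column maxima: High → 10, Low → 7; minimax = 7.
5 ≠ 7, so there is no saddle point; optimal play is mixed.
Let Firm A play Invest with probability p. Expected payoff against High: 10p + 2(1−p) = 8p + 2; against Low: 5p + 7(1−p) = −2p + 7.
Setting these equal: 8p + 2 = −2p + 7 ⇒ 10p = 5 ⇒ p = 1/2, and the value is (8)·(1/2) + 2 = 6.
For Firm B: with q = P(High), equating Invest's and Hold's payoffs gives 5q + 5 = −5q + 7 ⇒ q = 1/5.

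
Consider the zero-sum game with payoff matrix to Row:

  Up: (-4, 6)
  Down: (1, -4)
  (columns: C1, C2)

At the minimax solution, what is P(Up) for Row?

Row minima: Up → -4, Down → -4; maximin = -4.
Column maxima: C1 → 1, C2 → 6; minimax = 1.
-4 ≠ 1, so there is no saddle point; optimal play is mixed.
Let Row play Up with probability p. Expected payoff against C1: (-4)p + 1(1−p) = −5p + 1; against C2: 6p + (-4)(1−p) = 10p − 4.
Setting these equal: −5p + 1 = 10p − 4 ⇒ −15p = -5 ⇒ p = 1/3, and the value is (-5)·(1/3) + 1 = -2/3.
For Column: with q = P(C1), equating Up's and Down's payoffs gives −10q + 6 = 5q − 4 ⇒ q = 2/3.

1/3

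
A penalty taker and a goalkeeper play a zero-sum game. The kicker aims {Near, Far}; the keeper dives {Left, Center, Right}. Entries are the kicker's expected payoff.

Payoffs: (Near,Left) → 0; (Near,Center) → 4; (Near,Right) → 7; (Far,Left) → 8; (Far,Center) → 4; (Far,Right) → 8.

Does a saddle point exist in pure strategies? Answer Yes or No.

Row minima: Near → 0, Far → 4; maximin = 4.
Column maxima: Left → 8, Center → 4, Right → 8; minimax = 4.
maximin = minimax = 4, so a saddle point exists.

Yes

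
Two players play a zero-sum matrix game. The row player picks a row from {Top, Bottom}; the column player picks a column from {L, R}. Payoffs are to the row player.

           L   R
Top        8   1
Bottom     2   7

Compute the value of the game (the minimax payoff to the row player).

9/2

Row minima: Top → 1, Bottom → 2; maximin = 2.
Column maxima: L → 8, R → 7; minimax = 7.
2 ≠ 7, so there is no saddle point; optimal play is mixed.
Let the row player play Top with probability p. Expected payoff against L: 8p + 2(1−p) = 6p + 2; against R: 1p + 7(1−p) = −6p + 7.
Setting these equal: 6p + 2 = −6p + 7 ⇒ 12p = 5 ⇒ p = 5/12, and the value is (6)·(5/12) + 2 = 9/2.
For the column player: with q = P(L), equating Top's and Bottom's payoffs gives 7q + 1 = −5q + 7 ⇒ q = 1/2.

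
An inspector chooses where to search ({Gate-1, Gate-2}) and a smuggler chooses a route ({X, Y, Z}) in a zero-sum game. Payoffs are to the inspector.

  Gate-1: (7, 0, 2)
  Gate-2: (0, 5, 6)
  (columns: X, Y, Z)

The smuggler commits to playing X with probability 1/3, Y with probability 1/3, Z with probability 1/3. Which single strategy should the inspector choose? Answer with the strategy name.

Expected payoff of Gate-1: (1/3)·7 + (1/3)·0 + (1/3)·2 = 3.
Expected payoff of Gate-2: (1/3)·0 + (1/3)·5 + (1/3)·6 = 11/3.
The largest is 11/3, so the inspector's best response is Gate-2.

Gate-2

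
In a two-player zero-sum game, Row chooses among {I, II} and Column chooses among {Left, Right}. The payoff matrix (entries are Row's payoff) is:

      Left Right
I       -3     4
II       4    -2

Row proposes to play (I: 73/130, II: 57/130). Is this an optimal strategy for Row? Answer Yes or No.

Against Left this mix gives (73/130)·(-3) + (57/130)·4 = 9/130.
Against Right this mix gives (73/130)·4 + (57/130)·(-2) = 89/65.
Column will play Left, holding Row to 9/130. Shifting weight toward the row that does better against Left would raise this floor (the equalizing mix achieves 10/13 against both Left and Right), so the proposed strategy is not optimal.

No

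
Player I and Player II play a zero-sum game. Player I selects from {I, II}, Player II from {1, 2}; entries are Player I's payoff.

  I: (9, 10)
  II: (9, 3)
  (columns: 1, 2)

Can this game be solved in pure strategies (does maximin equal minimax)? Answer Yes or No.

Row minima: I → 9, II → 3; maximin = 9.
Column maxima: 1 → 9, 2 → 10; minimax = 9.
maximin = minimax = 9, so a saddle point exists.

Yes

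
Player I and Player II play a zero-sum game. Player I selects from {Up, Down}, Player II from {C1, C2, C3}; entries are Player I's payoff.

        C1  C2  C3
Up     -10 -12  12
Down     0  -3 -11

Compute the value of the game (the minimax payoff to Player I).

-21/4

Row minima: Up → -12, Down → -11; maximin = -11.
Column maxima: C1 → 0, C2 → -3, C3 → 12; minimax = -3.
-11 ≠ -3, so there is no saddle point; optimal play is mixed.
C1 is strictly dominated by C2 (it gives Player I strictly more in every row), so Player II never plays it.
On the remaining 2×2 (Up, Down vs C2, C3):
Let Player I play Up with probability p. Expected payoff against C2: (-12)p + (-3)(1−p) = −9p − 3; against C3: 12p + (-11)(1−p) = 23p − 11.
Setting these equal: −9p − 3 = 23p − 11 ⇒ −32p = -8 ⇒ p = 1/4, and the value is (-9)·(1/4) − 3 = -21/4.
For Player II: with q = P(C2), equating Up's and Down's payoffs gives −24q + 12 = 8q − 11 ⇒ q = 23/32.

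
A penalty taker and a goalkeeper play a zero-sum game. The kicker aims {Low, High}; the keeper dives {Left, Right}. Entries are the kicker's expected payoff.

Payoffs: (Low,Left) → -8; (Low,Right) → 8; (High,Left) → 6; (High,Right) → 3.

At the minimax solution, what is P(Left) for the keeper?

Row minima: Low → -8, High → 3; maximin = 3.
Column maxima: Left → 6, Right → 8; minimax = 6.
3 ≠ 6, so there is no saddle point; optimal play is mixed.
Let the kicker play Low with probability p. Expected payoff against Left: (-8)p + 6(1−p) = −14p + 6; against Right: 8p + 3(1−p) = 5p + 3.
Setting these equal: −14p + 6 = 5p + 3 ⇒ −19p = -3 ⇒ p = 3/19, and the value is (-14)·(3/19) + 6 = 72/19.
For the keeper: with q = P(Left), equating Low's and High's payoffs gives −16q + 8 = 3q + 3 ⇒ q = 5/19.

5/19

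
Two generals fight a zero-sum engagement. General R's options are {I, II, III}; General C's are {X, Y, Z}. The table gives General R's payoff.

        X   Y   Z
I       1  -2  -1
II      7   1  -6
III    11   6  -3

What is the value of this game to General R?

-6/5

Row minima: I → -2, II → -6, III → -3; maximin = -2.
Column maxima: X → 11, Y → 6, Z → -1; minimax = -1.
-2 ≠ -1, so there is no saddle point; optimal play is mixed.
II is strictly dominated by III, so General R never plays it.
X is strictly dominated by Y (it gives General R strictly more in every row), so General C never plays it.
On the remaining 2×2 (I, III vs Y, Z):
Let General R play I with probability p. Expected payoff against Y: (-2)p + 6(1−p) = −8p + 6; against Z: (-1)p + (-3)(1−p) = 2p − 3.
Setting these equal: −8p + 6 = 2p − 3 ⇒ −10p = -9 ⇒ p = 9/10, and the value is (-8)·(9/10) + 6 = -6/5.
For General C: with q = P(Y), equating I's and III's payoffs gives −q − 1 = 9q − 3 ⇒ q = 1/5.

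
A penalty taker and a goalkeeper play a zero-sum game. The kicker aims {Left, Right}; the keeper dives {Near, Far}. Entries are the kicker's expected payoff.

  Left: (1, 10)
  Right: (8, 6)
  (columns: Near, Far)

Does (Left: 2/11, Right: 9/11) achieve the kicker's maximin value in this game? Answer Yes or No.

Against Near this mix gives (2/11)·1 + (9/11)·8 = 74/11.
Against Far this mix gives (2/11)·10 + (9/11)·6 = 74/11.
All of the keeper's active replies (Near, Far) yield 74/11, and no column does worse for the kicker. The mix makes the keeper indifferent and guarantees 74/11, so it is optimal.

Yes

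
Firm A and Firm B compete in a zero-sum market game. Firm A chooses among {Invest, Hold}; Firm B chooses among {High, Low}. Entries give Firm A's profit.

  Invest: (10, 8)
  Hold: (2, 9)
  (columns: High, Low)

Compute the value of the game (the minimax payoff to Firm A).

74/9

Row minima: Invest → 8, Hold → 2; maximin = 8.
Column maxima: High → 10, Low → 9; minimax = 9.
8 ≠ 9, so there is no saddle point; optimal play is mixed.
Let Firm A play Invest with probability p. Expected payoff against High: 10p + 2(1−p) = 8p + 2; against Low: 8p + 9(1−p) = −p + 9.
Setting these equal: 8p + 2 = −p + 9 ⇒ 9p = 7 ⇒ p = 7/9, and the value is (8)·(7/9) + 2 = 74/9.
For Firm B: with q = P(High), equating Invest's and Hold's payoffs gives 2q + 8 = −7q + 9 ⇒ q = 1/9.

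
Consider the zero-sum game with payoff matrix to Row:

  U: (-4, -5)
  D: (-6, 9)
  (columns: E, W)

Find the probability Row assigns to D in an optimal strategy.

1/16

Row minima: U → -5, D → -6; maximin = -5.
Column maxima: E → -4, W → 9; minimax = -4.
-5 ≠ -4, so there is no saddle point; optimal play is mixed.
Let Row play U with probability p. Expected payoff against E: (-4)p + (-6)(1−p) = 2p − 6; against W: (-5)p + 9(1−p) = −14p + 9.
Setting these equal: 2p − 6 = −14p + 9 ⇒ 16p = 15 ⇒ p = 15/16, and the value is (2)·(15/16) − 6 = -33/8.
For Column: with q = P(E), equating U's and D's payoffs gives q − 5 = −15q + 9 ⇒ q = 7/8.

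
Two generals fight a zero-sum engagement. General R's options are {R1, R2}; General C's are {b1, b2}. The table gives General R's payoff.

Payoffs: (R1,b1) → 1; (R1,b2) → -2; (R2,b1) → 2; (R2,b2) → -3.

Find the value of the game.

-2

Row minima: R1 → -2, R2 → -3; maximin = -2.
Column maxima: b1 → 2, b2 → -2; minimax = -2.
Since maximin = minimax = -2, there is a saddle point and the value is -2.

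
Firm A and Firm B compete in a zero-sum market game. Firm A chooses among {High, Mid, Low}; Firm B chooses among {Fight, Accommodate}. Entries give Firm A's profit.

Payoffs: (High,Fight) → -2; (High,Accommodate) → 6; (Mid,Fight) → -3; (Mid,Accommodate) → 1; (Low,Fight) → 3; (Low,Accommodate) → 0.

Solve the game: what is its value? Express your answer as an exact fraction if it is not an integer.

Row minima: High → -2, Mid → -3, Low → 0; maximin = 0.
Column maxima: Fight → 3, Accommodate → 6; minimax = 3.
0 ≠ 3, so there is no saddle point; optimal play is mixed.
Mid is strictly dominated by High, so Firm A never plays it.
On the remaining 2×2 (High, Low vs Fight, Accommodate):
Let Firm A play High with probability p. Expected payoff against Fight: (-2)p + 3(1−p) = −5p + 3; against Accommodate: 6p + 0(1−p) = 6p.
Setting these equal: −5p + 3 = 6p ⇒ −11p = -3 ⇒ p = 3/11, and the value is (-5)·(3/11) + 3 = 18/11.
For Firm B: with q = P(Fight), equating High's and Low's payoffs gives −8q + 6 = 3q ⇒ q = 6/11.

18/11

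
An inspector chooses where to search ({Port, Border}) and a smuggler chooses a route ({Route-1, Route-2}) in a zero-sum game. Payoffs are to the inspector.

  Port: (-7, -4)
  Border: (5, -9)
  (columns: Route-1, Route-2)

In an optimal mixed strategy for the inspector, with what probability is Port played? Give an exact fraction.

Row minima: Port → -7, Border → -9; maximin = -7.
Column maxima: Route-1 → 5, Route-2 → -4; minimax = -4.
-7 ≠ -4, so there is no saddle point; optimal play is mixed.
Let the inspector play Port with probability p. Expected payoff against Route-1: (-7)p + 5(1−p) = −12p + 5; against Route-2: (-4)p + (-9)(1−p) = 5p − 9.
Setting these equal: −12p + 5 = 5p − 9 ⇒ −17p = -14 ⇒ p = 14/17, and the value is (-12)·(14/17) + 5 = -83/17.
For the smuggler: with q = P(Route-1), equating Port's and Border's payoffs gives −3q − 4 = 14q − 9 ⇒ q = 5/17.

14/17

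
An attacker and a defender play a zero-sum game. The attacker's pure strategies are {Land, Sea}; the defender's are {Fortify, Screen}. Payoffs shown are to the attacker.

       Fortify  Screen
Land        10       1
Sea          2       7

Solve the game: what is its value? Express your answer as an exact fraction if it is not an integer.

Row minima: Land → 1, Sea → 2; maximin = 2.
Column maxima: Fortify → 10, Screen → 7; minimax = 7.
2 ≠ 7, so there is no saddle point; optimal play is mixed.
Let the attacker play Land with probability p. Expected payoff against Fortify: 10p + 2(1−p) = 8p + 2; against Screen: 1p + 7(1−p) = −6p + 7.
Setting these equal: 8p + 2 = −6p + 7 ⇒ 14p = 5 ⇒ p = 5/14, and the value is (8)·(5/14) + 2 = 34/7.
For the defender: with q = P(Fortify), equating Land's and Sea's payoffs gives 9q + 1 = −5q + 7 ⇒ q = 3/7.

34/7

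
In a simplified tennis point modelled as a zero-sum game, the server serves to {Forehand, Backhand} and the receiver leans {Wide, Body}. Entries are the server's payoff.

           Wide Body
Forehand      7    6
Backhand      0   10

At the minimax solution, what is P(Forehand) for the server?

10/11

Row minima: Forehand → 6, Backhand → 0; maximin = 6.
Column maxima: Wide → 7, Body → 10; minimax = 7.
6 ≠ 7, so there is no saddle point; optimal play is mixed.
Let the server play Forehand with probability p. Expected payoff against Wide: 7p + 0(1−p) = 7p; against Body: 6p + 10(1−p) = −4p + 10.
Setting these equal: 7p = −4p + 10 ⇒ 11p = 10 ⇒ p = 10/11, and the value is (7)·(10/11) = 70/11.
For the receiver: with q = P(Wide), equating Forehand's and Backhand's payoffs gives q + 6 = −10q + 10 ⇒ q = 4/11.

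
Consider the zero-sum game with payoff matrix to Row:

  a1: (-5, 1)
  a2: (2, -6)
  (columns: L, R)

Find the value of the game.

-2

Row minima: a1 → -5, a2 → -6; maximin = -5.
Column maxima: L → 2, R → 1; minimax = 1.
-5 ≠ 1, so there is no saddle point; optimal play is mixed.
Let Row play a1 with probability p. Expected payoff against L: (-5)p + 2(1−p) = −7p + 2; against R: 1p + (-6)(1−p) = 7p − 6.
Setting these equal: −7p + 2 = 7p − 6 ⇒ −14p = -8 ⇒ p = 4/7, and the value is (-7)·(4/7) + 2 = -2.
For Column: with q = P(L), equating a1's and a2's payoffs gives −6q + 1 = 8q − 6 ⇒ q = 1/2.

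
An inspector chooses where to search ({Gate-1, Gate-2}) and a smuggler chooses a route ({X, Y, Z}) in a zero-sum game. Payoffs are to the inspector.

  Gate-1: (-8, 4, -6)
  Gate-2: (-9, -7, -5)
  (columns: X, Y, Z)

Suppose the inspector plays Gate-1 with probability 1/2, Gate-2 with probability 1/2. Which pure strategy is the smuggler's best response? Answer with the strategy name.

X

If the smuggler plays X, the inspector's expected payoff is (1/2)·(-8) + (1/2)·(-9) = -17/2.
If the smuggler plays Y, the inspector's expected payoff is (1/2)·4 + (1/2)·(-7) = -3/2.
If the smuggler plays Z, the inspector's expected payoff is (1/2)·(-6) + (1/2)·(-5) = -11/2.
The smuggler minimizes the inspector's payoff; the smallest is -17/2, so the best response is X.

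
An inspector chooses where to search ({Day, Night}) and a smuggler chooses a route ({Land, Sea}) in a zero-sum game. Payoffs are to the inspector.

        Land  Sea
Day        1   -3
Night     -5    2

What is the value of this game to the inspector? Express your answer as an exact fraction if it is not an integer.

Row minima: Day → -3, Night → -5; maximin = -3.
Column maxima: Land → 1, Sea → 2; minimax = 1.
-3 ≠ 1, so there is no saddle point; optimal play is mixed.
Let the inspector play Day with probability p. Expected payoff against Land: 1p + (-5)(1−p) = 6p − 5; against Sea: (-3)p + 2(1−p) = −5p + 2.
Setting these equal: 6p − 5 = −5p + 2 ⇒ 11p = 7 ⇒ p = 7/11, and the value is (6)·(7/11) − 5 = -13/11.
For the smuggler: with q = P(Land), equating Day's and Night's payoffs gives 4q − 3 = −7q + 2 ⇒ q = 5/11.

-13/11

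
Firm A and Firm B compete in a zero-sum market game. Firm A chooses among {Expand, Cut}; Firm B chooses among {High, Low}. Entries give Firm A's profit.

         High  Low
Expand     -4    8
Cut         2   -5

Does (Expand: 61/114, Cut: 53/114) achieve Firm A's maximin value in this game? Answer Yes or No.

Against High this mix gives (61/114)·(-4) + (53/114)·2 = -23/19.
Against Low this mix gives (61/114)·8 + (53/114)·(-5) = 223/114.
Firm B will play High, holding Firm A to -23/19. Shifting weight toward the row that does better against High would raise this floor (the equalizing mix achieves -4/19 against both High and Low), so the proposed strategy is not optimal.

No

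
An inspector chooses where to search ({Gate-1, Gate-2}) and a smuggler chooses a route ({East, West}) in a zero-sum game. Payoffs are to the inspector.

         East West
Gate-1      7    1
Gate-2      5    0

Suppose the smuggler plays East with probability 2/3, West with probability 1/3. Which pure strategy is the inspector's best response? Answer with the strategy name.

Expected payoff of Gate-1: (2/3)·7 + (1/3)·1 = 5.
Expected payoff of Gate-2: (2/3)·5 + (1/3)·0 = 10/3.
The largest is 5, so the inspector's best response is Gate-1.

Gate-1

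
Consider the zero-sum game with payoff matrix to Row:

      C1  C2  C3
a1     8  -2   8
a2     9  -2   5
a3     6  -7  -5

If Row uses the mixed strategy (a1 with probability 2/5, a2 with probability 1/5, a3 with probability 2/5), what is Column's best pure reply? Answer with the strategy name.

C2

If Column plays C1, Row's expected payoff is (2/5)·8 + (1/5)·9 + (2/5)·6 = 37/5.
If Column plays C2, Row's expected payoff is (2/5)·(-2) + (1/5)·(-2) + (2/5)·(-7) = -4.
If Column plays C3, Row's expected payoff is (2/5)·8 + (1/5)·5 + (2/5)·(-5) = 11/5.
Column minimizes Row's payoff; the smallest is -4, so the best response is C2.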